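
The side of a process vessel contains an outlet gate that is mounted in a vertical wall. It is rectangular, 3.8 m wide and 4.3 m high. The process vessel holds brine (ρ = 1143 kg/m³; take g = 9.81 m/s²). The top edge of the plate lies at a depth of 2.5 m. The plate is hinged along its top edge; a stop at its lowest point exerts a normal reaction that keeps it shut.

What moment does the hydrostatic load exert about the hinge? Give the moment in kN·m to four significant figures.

γ = ρg = 1143 × 9.81 / 1000 = 11.21283 kN/m³.
The centroid lies 4.3/2 = 2.15 m below the top edge, so the centroid depth is h_c = 2.5 + 2.15 = 4.65 m.
A = 3.8 × 4.3 = 16.34 m².
Resultant F = γ·h_c·A = 11.21283 × 4.65 × 16.34 = 851.962 kN.
I_c = b·h³/12 = 3.8 × 4.3³/12 = 25.1772 m⁴.
Centre of pressure: y_p = y_c + I_c/(y_c·A) = 4.65 + 25.1772/(4.65 × 16.34) = 4.65 + 0.331362 = 4.98136 m along the plane.
The resultant acts 2.15 + 0.331362 = 2.48136 m (along the plate) below the hinge at the top edge, so the moment about the hinge is M = F × 2.48136 = 851.962 × 2.48136 = 2114.02 kN·m.

M ≈ 2114 kN·m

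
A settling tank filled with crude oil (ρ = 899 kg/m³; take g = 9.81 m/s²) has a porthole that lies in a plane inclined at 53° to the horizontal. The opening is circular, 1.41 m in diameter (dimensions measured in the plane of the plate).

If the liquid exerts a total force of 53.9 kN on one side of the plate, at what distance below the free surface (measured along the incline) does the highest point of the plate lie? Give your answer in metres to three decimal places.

γ = ρg = 899 × 9.81 / 1000 = 8.81919 kN/m³.
A = π(0.705)² = 1.56145 m².
From F = γ·h_c·A, the centroid depth is h_c = 53.9/(8.81919 × 1.56145) = 3.9141 m.
Let θ = 53° be the plate's angle to the horizontal; measure y along the incline from where the plane meets the free surface. Vertical depth h = y·sinθ with sinθ = 0.798636.
Along the incline, y_c = h_c/sinθ = 3.9141/0.798636 = 4.90098 m.
The centroid is at the centre, 0.705 m below the top of the plate, so the highest point sits at y_top = 4.90098 − 0.705 = 4.19598 m along the incline.

y_top ≈ 4.196 m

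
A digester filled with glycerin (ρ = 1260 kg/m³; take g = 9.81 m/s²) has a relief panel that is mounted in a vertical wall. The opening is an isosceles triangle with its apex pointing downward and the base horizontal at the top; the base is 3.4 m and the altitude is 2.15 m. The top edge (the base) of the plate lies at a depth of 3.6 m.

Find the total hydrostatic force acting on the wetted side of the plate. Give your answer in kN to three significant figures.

F ≈ 195 kN

γ = ρg = 1260 × 9.81 / 1000 = 12.3606 kN/m³.
With the apex down, the centroid sits h/3 = 2.15/3 = 0.716667 m below the base (the top edge), so the centroid depth is h_c = 3.6 + 0.716667 = 4.31667 m.
A = ½ × 3.4 × 2.15 = 3.655 m².
Resultant F = γ·h_c·A = 12.3606 × 4.31667 × 3.655 = 195.018 kN.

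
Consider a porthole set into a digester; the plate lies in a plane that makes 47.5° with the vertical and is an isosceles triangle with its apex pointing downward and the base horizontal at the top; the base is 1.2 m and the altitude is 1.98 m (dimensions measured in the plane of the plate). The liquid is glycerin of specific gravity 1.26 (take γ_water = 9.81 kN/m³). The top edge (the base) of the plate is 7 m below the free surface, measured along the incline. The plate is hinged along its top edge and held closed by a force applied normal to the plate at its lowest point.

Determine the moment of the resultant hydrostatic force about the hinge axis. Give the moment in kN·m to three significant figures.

γ = 1.26 × 9.81 = 12.3606 kN/m³.
The plate makes 47.5° with the vertical, i.e. θ = 90° − 47.5° = 42.5° to the horizontal. Measuring y along the incline from the free-surface line, vertical depth h = y·sinθ with sinθ = 0.675590.
With the apex down, the centroid sits h/3 = 1.98/3 = 0.66 m below the base (the top edge), so y_c = 7 + 0.66 = 7.66 m and h_c = 7.66 × 0.675590 = 5.17502 m.
A = ½ × 1.2 × 1.98 = 1.188 m².
Resultant F = γ·h_c·A = 12.3606 × 5.17502 × 1.188 = 75.992 kN.
I_c = b·h³/36 = 1.2 × 1.98³/36 = 0.258746 m⁴.
Centre of pressure: y_p = y_c + I_c/(y_c·A) = 7.66 + 0.258746/(7.66 × 1.188) = 7.66 + 0.0284334 = 7.68843 m along the plane.
The resultant acts 0.66 + 0.0284334 = 0.688433 m (along the plate) below the hinge at the top edge, so the moment about the hinge is M = F × 0.688433 = 75.992 × 0.688433 = 52.3154 kN·m.

M ≈ 52.3 kN·m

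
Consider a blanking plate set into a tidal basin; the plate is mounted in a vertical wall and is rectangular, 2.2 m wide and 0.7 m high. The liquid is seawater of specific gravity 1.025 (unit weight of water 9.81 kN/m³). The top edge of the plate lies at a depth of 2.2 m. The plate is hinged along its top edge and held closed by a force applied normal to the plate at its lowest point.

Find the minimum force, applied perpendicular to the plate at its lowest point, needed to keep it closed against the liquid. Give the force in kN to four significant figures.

γ = 1.025 × 9.81 = 10.05525 kN/m³.
The centroid lies 0.7/2 = 0.35 m below the top edge, so the centroid depth is h_c = 2.2 + 0.35 = 2.55 m.
A = 2.2 × 0.7 = 1.54 m².
Resultant F = γ·h_c·A = 10.05525 × 2.55 × 1.54 = 39.487 kN.
I_c = b·h³/12 = 2.2 × 0.7³/12 = 0.0628833 m⁴.
Centre of pressure: y_p = y_c + I_c/(y_c·A) = 2.55 + 0.0628833/(2.55 × 1.54) = 2.55 + 0.0160131 = 2.56601 m along the plane.
The resultant acts 0.35 + 0.0160131 = 0.366013 m (along the plate) below the hinge at the top edge, so the moment about the hinge is M = F × 0.366013 = 39.487 × 0.366013 = 14.4528 kN·m.
A normal force at the bottom, 0.7 m from the hinge, must supply this moment: P = 14.4528/0.7 = 20.6469 kN.

P ≈ 20.65 kN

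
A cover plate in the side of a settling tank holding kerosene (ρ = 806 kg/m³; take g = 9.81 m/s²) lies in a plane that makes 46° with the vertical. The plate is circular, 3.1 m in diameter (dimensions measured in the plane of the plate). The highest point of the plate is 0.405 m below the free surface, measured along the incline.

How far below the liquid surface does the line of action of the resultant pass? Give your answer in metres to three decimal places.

h_p = 1.571 m

γ = ρg = 806 × 9.81 / 1000 = 7.90686 kN/m³.
The plate makes 46° with the vertical, i.e. θ = 90° − 46° = 44° to the horizontal. Measuring y along the incline from the free-surface line, vertical depth h = y·sinθ with sinθ = 0.694658.
The centroid is at the centre, 1.55 m below the top of the plate, so y_c = 0.405 + 1.55 = 1.955 m and h_c = 1.955 × 0.694658 = 1.35806 m.
A = π(1.55)² = 7.54768 m².
Resultant F = γ·h_c·A = 7.90686 × 1.35806 × 7.54768 = 81.0469 kN.
I_c = πr⁴/4 = π × 1.55⁴/4 = 4.53332 m⁴.
Centre of pressure: y_p = y_c + I_c/(y_c·A) = 1.955 + 4.53332/(1.955 × 7.54768) = 1.955 + 0.307225 = 2.26222 m along the plane.
Vertically, h_p = y_p·sinθ = 2.26222 × 0.694658 = 1.57147 m.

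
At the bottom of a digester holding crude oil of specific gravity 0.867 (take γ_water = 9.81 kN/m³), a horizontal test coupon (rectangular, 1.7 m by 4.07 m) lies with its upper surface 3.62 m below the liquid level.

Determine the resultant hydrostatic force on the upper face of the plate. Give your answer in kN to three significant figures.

γ = 0.867 × 9.81 = 8.50527 kN/m³.
The plate is horizontal, so pressure is uniform at p = γ·h = 8.50527 × 3.62 = 30.7891 kN/m².
A = 1.7 × 4.07 = 6.919 m².
F = p·A = 30.7891 × 6.919 = 213.03 kN.

F ≈ 213 kN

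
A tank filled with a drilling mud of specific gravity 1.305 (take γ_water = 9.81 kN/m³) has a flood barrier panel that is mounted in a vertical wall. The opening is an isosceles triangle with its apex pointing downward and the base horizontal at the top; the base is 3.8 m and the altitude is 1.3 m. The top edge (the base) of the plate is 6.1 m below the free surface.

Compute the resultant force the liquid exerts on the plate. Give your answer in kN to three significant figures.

F ≈ 207 kN

γ = 1.305 × 9.81 = 12.80205 kN/m³.
With the apex down, the centroid sits h/3 = 1.3/3 = 0.433333 m below the base (the top edge), so the centroid depth is h_c = 6.1 + 0.433333 = 6.53333 m.
A = ½ × 3.8 × 1.3 = 2.47 m².
Resultant F = γ·h_c·A = 12.80205 × 6.53333 × 2.47 = 206.591 kN.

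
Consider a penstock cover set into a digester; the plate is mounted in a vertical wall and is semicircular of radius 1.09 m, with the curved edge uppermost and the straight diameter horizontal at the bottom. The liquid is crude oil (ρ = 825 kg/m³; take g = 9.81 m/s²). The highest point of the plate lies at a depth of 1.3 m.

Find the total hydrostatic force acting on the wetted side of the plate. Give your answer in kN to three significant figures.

γ = ρg = 825 × 9.81 / 1000 = 8.09325 kN/m³.
The centroid lies 4r/(3π) = 0.46261 m above the diameter, so r − 4r/(3π) = 1.09 − 0.46261 = 0.62739 m below the topmost point, so the centroid depth is h_c = 1.3 + 0.62739 = 1.92739 m.
A = πr²/2 = π × 1.09²/2 = 1.86626 m².
Resultant F = γ·h_c·A = 8.09325 × 1.92739 × 1.86626 = 29.1115 kN.

F ≈ 29.1 kN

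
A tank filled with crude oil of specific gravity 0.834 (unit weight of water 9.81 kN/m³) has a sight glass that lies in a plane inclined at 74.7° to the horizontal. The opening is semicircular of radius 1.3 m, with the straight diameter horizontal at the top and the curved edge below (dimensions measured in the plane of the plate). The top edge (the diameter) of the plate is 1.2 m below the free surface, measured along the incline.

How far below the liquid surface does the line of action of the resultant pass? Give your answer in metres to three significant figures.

γ = 0.834 × 9.81 = 8.18154 kN/m³.
Let θ = 74.7° be the plate's angle to the horizontal; measure y along the incline from where the plane meets the free surface. Vertical depth h = y·sinθ with sinθ = 0.964557.
The centroid of a semicircle lies 4r/(3π) = 0.551737 m from the diameter, here below the top edge, so y_c = 1.2 + 0.551737 = 1.75174 m and h_c = 1.75174 × 0.964557 = 1.68965 m.
A = πr²/2 = π × 1.3²/2 = 2.65465 m².
Resultant F = γ·h_c·A = 8.18154 × 1.68965 × 2.65465 = 36.6977 kN.
I_c = (π/8 − 8/(9π))·r⁴ = 0.109757 × 1.3⁴ = 0.313477 m⁴.
Centre of pressure: y_p = y_c + I_c/(y_c·A) = 1.75174 + 0.313477/(1.75174 × 2.65465) = 1.75174 + 0.0674107 = 1.81915 m along the plane.
Vertically, h_p = y_p·sinθ = 1.81915 × 0.964557 = 1.75467 m.

h_p = 1.75 m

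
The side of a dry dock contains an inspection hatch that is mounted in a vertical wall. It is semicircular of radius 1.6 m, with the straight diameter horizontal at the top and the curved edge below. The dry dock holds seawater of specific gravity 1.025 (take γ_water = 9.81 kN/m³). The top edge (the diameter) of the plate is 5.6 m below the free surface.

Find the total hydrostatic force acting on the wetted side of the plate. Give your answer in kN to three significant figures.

γ = 1.025 × 9.81 = 10.05525 kN/m³.
The centroid of a semicircle lies 4r/(3π) = 0.679061 m from the diameter, here below the top edge, so the centroid depth is h_c = 5.6 + 0.679061 = 6.27906 m.
A = πr²/2 = π × 1.6²/2 = 4.02124 m².
Resultant F = γ·h_c·A = 10.05525 × 6.27906 × 4.02124 = 253.891 kN.

F ≈ 254 kN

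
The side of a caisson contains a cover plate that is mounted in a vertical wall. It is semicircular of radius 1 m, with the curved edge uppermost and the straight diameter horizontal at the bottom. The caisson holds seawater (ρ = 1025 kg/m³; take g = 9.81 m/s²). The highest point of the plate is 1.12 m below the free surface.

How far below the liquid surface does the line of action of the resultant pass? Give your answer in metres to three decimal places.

h_p = 1.737 m

γ = ρg = 1025 × 9.81 / 1000 = 10.05525 kN/m³.
The centroid lies 4r/(3π) = 0.424413 m above the diameter, so r − 4r/(3π) = 1 − 0.424413 = 0.575587 m below the topmost point, so the centroid depth is h_c = 1.12 + 0.575587 = 1.69559 m.
A = πr²/2 = π × 1²/2 = 1.5708 m².
Resultant F = γ·h_c·A = 10.05525 × 1.69559 × 1.5708 = 26.7815 kN.
I_c = (π/8 − 8/(9π))·r⁴ = 0.109757 × 1⁴ = 0.109757 m⁴.
Centre of pressure: y_p = y_c + I_c/(y_c·A) = 1.69559 + 0.109757/(1.69559 × 1.5708) = 1.69559 + 0.0412088 = 1.7368 m along the plane.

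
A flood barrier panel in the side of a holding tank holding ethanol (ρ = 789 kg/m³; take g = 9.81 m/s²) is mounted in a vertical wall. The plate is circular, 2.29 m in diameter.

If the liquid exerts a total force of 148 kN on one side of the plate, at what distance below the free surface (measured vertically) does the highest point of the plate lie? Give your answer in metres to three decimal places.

γ = ρg = 789 × 9.81 / 1000 = 7.74009 kN/m³.
A = π(1.145)² = 4.11871 m².
From F = γ·h_c·A, the centroid depth is h_c = 148/(7.74009 × 4.11871) = 4.64253 m.
The centroid is at the centre, 1.145 m below the top of the plate, so the highest point sits at h_top = 4.64253 − 1.145 = 3.49753 m below the surface.

d_top ≈ 3.498 m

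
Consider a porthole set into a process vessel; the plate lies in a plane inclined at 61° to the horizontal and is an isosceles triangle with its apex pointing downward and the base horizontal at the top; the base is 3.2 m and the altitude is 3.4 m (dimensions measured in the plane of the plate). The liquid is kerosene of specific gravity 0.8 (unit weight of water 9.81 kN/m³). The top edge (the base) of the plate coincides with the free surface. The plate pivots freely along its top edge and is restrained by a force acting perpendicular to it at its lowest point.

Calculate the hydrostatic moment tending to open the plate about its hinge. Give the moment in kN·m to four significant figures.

γ = 0.8 × 9.81 = 7.848 kN/m³.
Let θ = 61° be the plate's angle to the horizontal; measure y along the incline from where the plane meets the free surface. Vertical depth h = y·sinθ with sinθ = 0.874620.
With the apex down, the centroid sits h/3 = 3.4/3 = 1.13333 m below the base (the top edge), so y_c = 1.13333 m and h_c = 1.13333 × 0.874620 = 0.991233 m.
A = ½ × 3.2 × 3.4 = 5.44 m².
Resultant F = γ·h_c·A = 7.848 × 0.991233 × 5.44 = 42.3188 kN.
I_c = b·h³/36 = 3.2 × 3.4³/36 = 3.49369 m⁴.
Centre of pressure: y_p = y_c + I_c/(y_c·A) = 1.13333 + 3.49369/(1.13333 × 5.44) = 1.13333 + 0.566669 = 1.7 m along the plane.
The resultant acts 1.13333 + 0.566669 = 1.7 m (along the plate) below the hinge at the top edge, so the moment about the hinge is M = F × 1.7 = 42.3188 × 1.7 = 71.942 kN·m.

M ≈ 71.94 kN·m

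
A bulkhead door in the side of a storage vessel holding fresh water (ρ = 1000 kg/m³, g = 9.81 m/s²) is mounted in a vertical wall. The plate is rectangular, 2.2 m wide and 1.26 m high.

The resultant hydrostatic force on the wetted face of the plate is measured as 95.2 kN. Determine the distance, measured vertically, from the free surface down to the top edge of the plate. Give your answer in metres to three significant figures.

d_top ≈ 2.87 m

γ = ρg = 1000 × 9.81 = 9810 N/m³ = 9.81 kN/m³.
A = 2.2 × 1.26 = 2.772 m².
From F = γ·h_c·A, the centroid depth is h_c = 95.2/(9.81 × 2.772) = 3.50086 m.
The centroid lies 1.26/2 = 0.63 m below the top edge, so the top edge sits at h_top = 3.50086 − 0.63 = 2.87086 m below the surface.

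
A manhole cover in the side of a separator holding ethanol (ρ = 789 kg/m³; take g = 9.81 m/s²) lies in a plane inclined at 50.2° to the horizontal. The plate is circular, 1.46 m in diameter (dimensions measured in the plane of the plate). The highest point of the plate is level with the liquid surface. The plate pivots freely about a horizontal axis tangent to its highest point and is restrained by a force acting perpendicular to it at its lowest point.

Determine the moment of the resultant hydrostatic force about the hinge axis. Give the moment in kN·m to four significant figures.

γ = ρg = 789 × 9.81 / 1000 = 7.74009 kN/m³.
Let θ = 50.2° be the plate's angle to the horizontal; measure y along the incline from where the plane meets the free surface. Vertical depth h = y·sinθ with sinθ = 0.768284.
The centroid is at the centre, 0.73 m below the top of the plate, so y_c = 0.73 m and h_c = 0.73 × 0.768284 = 0.560847 m.
A = π(0.73)² = 1.67415 m².
Resultant F = γ·h_c·A = 7.74009 × 0.560847 × 1.67415 = 7.2675 kN.
I_c = πr⁴/4 = π × 0.73⁴/4 = 0.223039 m⁴.
Centre of pressure: y_p = y_c + I_c/(y_c·A) = 0.73 + 0.223039/(0.73 × 1.67415) = 0.73 + 0.1825 = 0.9125 m along the plane.
The resultant acts 0.73 + 0.1825 = 0.9125 m (along the plate) below the hinge at the top edge, so the moment about the hinge is M = F × 0.9125 = 7.2675 × 0.9125 = 6.63159 kN·m.

M ≈ 6.632 kN·m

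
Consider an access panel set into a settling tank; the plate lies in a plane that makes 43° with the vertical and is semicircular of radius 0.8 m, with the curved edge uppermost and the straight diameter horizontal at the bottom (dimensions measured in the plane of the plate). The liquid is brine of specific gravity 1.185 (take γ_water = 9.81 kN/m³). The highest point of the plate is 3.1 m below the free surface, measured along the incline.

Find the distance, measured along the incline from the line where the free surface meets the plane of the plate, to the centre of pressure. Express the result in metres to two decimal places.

γ = 1.185 × 9.81 = 11.62485 kN/m³.
The plate makes 43° with the vertical, i.e. θ = 90° − 43° = 47° to the horizontal. Measuring y along the incline from the free-surface line, vertical depth h = y·sinθ with sinθ = 0.731354.
The centroid lies 4r/(3π) = 0.339531 m above the diameter, so r − 4r/(3π) = 0.8 − 0.339531 = 0.460469 m below the topmost point, so y_c = 3.1 + 0.460469 = 3.56047 m and h_c = 3.56047 × 0.731354 = 2.60396 m.
A = πr²/2 = π × 0.8²/2 = 1.00531 m².
Resultant F = γ·h_c·A = 11.62485 × 2.60396 × 1.00531 = 30.4314 kN.
I_c = (π/8 − 8/(9π))·r⁴ = 0.109757 × 0.8⁴ = 0.0449565 m⁴.
Centre of pressure: y_p = y_c + I_c/(y_c·A) = 3.56047 + 0.0449565/(3.56047 × 1.00531) = 3.56047 + 0.0125599 = 3.57303 m along the plane.

y_p = 3.57 m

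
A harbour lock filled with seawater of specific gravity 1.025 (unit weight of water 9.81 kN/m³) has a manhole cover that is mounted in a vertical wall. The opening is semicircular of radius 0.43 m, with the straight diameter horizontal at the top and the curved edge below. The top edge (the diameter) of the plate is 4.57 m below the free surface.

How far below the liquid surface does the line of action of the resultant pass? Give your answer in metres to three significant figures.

h_p = 4.76 m

γ = 1.025 × 9.81 = 10.05525 kN/m³.
The centroid of a semicircle lies 4r/(3π) = 0.182498 m from the diameter, here below the top edge, so the centroid depth is h_c = 4.57 + 0.182498 = 4.7525 m.
A = πr²/2 = π × 0.43²/2 = 0.29044 m².
Resultant F = γ·h_c·A = 10.05525 × 4.7525 × 0.29044 = 13.8794 kN.
I_c = (π/8 − 8/(9π))·r⁴ = 0.109757 × 0.43⁴ = 0.00375237 m⁴.
Centre of pressure: y_p = y_c + I_c/(y_c·A) = 4.7525 + 0.00375237/(4.7525 × 0.29044) = 4.7525 + 0.00271849 = 4.75522 m along the plane.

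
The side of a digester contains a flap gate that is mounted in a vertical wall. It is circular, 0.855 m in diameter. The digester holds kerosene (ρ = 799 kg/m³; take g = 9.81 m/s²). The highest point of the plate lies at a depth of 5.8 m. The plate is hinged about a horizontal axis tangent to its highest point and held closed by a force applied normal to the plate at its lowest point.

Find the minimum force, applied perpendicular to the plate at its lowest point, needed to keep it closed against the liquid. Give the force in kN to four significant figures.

γ = ρg = 799 × 9.81 / 1000 = 7.83819 kN/m³.
The centroid is at the centre, 0.4275 m below the top of the plate, so the centroid depth is h_c = 5.8 + 0.4275 = 6.2275 m.
A = π(0.4275)² = 0.574146 m².
Resultant F = γ·h_c·A = 7.83819 × 6.2275 × 0.574146 = 28.0254 kN.
I_c = πr⁴/4 = π × 0.4275⁴/4 = 0.0262322 m⁴.
Centre of pressure: y_p = y_c + I_c/(y_c·A) = 6.2275 + 0.0262322/(6.2275 × 0.574146) = 6.2275 + 0.00733666 = 6.23484 m along the plane.
The resultant acts 0.4275 + 0.00733666 = 0.434837 m (along the plate) below the hinge at the top edge, so the moment about the hinge is M = F × 0.434837 = 28.0254 × 0.434837 = 12.1865 kN·m.
A normal force at the bottom, 0.855 m from the hinge, must supply this moment: P = 12.1865/0.855 = 14.2532 kN.

P ≈ 14.25 kN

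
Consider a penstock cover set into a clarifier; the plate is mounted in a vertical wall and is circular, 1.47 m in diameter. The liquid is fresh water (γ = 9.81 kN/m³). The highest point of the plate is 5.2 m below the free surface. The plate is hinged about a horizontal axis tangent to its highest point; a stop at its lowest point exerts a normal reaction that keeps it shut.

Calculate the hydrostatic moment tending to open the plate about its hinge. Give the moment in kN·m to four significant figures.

γ = 9.81 kN/m³.
The centroid is at the centre, 0.735 m below the top of the plate, so the centroid depth is h_c = 5.2 + 0.735 = 5.935 m.
A = π(0.735)² = 1.69717 m².
Resultant F = γ·h_c·A = 9.81 × 5.935 × 1.69717 = 98.8132 kN.
I_c = πr⁴/4 = π × 0.735⁴/4 = 0.229213 m⁴.
Centre of pressure: y_p = y_c + I_c/(y_c·A) = 5.935 + 0.229213/(5.935 × 1.69717) = 5.935 + 0.0227559 = 5.95776 m along the plane.
The resultant acts 0.735 + 0.0227559 = 0.757756 m (along the plate) below the hinge at the top edge, so the moment about the hinge is M = F × 0.757756 = 98.8132 × 0.757756 = 74.8763 kN·m.

M ≈ 74.88 kN·m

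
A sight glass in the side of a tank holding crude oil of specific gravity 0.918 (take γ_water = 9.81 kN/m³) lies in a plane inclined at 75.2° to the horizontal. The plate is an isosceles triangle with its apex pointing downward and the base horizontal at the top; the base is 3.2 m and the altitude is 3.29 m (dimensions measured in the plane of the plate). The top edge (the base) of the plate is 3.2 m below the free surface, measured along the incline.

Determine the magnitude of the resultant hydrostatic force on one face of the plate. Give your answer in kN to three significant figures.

γ = 0.918 × 9.81 = 9.00558 kN/m³.
Let θ = 75.2° be the plate's angle to the horizontal; measure y along the incline from where the plane meets the free surface. Vertical depth h = y·sinθ with sinθ = 0.966823.
With the apex down, the centroid sits h/3 = 3.29/3 = 1.09667 m below the base (the top edge), so y_c = 3.2 + 1.09667 = 4.29667 m and h_c = 4.29667 × 0.966823 = 4.15412 m.
A = ½ × 3.2 × 3.29 = 5.264 m².
Resultant F = γ·h_c·A = 9.00558 × 4.15412 × 5.264 = 196.928 kN.

F ≈ 197 kN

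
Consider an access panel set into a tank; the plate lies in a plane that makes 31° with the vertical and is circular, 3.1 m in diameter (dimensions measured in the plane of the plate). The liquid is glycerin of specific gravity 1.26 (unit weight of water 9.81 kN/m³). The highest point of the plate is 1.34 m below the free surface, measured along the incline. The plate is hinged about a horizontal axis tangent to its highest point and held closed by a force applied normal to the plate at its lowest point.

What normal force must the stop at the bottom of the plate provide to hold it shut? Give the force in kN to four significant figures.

γ = 1.26 × 9.81 = 12.3606 kN/m³.
The plate makes 31° with the vertical, i.e. θ = 90° − 31° = 59° to the horizontal. Measuring y along the incline from the free-surface line, vertical depth h = y·sinθ with sinθ = 0.857167.
The centroid is at the centre, 1.55 m below the top of the plate, so y_c = 1.34 + 1.55 = 2.89 m and h_c = 2.89 × 0.857167 = 2.47721 m.
A = π(1.55)² = 7.54768 m².
Resultant F = γ·h_c·A = 12.3606 × 2.47721 × 7.54768 = 231.108 kN.
I_c = πr⁴/4 = π × 1.55⁴/4 = 4.53332 m⁴.
Centre of pressure: y_p = y_c + I_c/(y_c·A) = 2.89 + 4.53332/(2.89 × 7.54768) = 2.89 + 0.207828 = 3.09783 m along the plane.
The resultant acts 1.55 + 0.207828 = 1.75783 m (along the plate) below the hinge at the top edge, so the moment about the hinge is M = F × 1.75783 = 231.108 × 1.75783 = 406.249 kN·m.
A normal force at the bottom, 3.1 m from the hinge, must supply this moment: P = 406.249/3.1 = 131.048 kN.

P ≈ 131.0 kN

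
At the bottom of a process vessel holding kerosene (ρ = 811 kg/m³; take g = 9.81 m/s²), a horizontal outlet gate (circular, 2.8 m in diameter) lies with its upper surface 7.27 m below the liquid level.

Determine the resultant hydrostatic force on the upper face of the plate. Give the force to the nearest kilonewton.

F ≈ 356 kN

γ = ρg = 811 × 9.81 / 1000 = 7.95591 kN/m³.
The plate is horizontal, so pressure is uniform at p = γ·h = 7.95591 × 7.27 = 57.8395 kN/m².
A = π(1.4)² = 6.15752 m².
F = p·A = 57.8395 × 6.15752 = 356.148 kN.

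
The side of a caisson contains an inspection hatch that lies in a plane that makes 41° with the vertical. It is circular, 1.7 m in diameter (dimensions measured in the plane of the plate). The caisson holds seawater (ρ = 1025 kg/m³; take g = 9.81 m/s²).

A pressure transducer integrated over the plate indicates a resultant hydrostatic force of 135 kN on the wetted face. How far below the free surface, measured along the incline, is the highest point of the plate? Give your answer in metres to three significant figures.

y_top ≈ 6.99 m

γ = ρg = 1025 × 9.81 / 1000 = 10.05525 kN/m³.
A = π(0.85)² = 2.2698 m².
From F = γ·h_c·A, the centroid depth is h_c = 135/(10.05525 × 2.2698) = 5.91498 m.
The plate makes 41° with the vertical, i.e. θ = 90° − 41° = 49° to the horizontal. Measuring y along the incline from the free-surface line, vertical depth h = y·sinθ with sinθ = 0.754710.
Along the incline, y_c = h_c/sinθ = 5.91498/0.754710 = 7.83742 m.
The centroid is at the centre, 0.85 m below the top of the plate, so the highest point sits at y_top = 7.83742 − 0.85 = 6.98742 m along the incline.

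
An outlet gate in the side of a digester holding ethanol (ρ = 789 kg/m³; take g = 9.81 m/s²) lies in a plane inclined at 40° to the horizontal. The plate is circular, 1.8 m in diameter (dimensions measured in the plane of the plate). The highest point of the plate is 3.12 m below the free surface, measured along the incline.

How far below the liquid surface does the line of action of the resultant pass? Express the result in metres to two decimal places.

γ = ρg = 789 × 9.81 / 1000 = 7.74009 kN/m³.
Let θ = 40° be the plate's angle to the horizontal; measure y along the incline from where the plane meets the free surface. Vertical depth h = y·sinθ with sinθ = 0.642788.
The centroid is at the centre, 0.9 m below the top of the plate, so y_c = 3.12 + 0.9 = 4.02 m and h_c = 4.02 × 0.642788 = 2.58401 m.
A = π(0.9)² = 2.54469 m².
Resultant F = γ·h_c·A = 7.74009 × 2.58401 × 2.54469 = 50.895 kN.
I_c = πr⁴/4 = π × 0.9⁴/4 = 0.5153 m⁴.
Centre of pressure: y_p = y_c + I_c/(y_c·A) = 4.02 + 0.5153/(4.02 × 2.54469) = 4.02 + 0.0503732 = 4.07037 m along the plane.
Vertically, h_p = y_p·sinθ = 4.07037 × 0.642788 = 2.61638 m.

h_p = 2.62 m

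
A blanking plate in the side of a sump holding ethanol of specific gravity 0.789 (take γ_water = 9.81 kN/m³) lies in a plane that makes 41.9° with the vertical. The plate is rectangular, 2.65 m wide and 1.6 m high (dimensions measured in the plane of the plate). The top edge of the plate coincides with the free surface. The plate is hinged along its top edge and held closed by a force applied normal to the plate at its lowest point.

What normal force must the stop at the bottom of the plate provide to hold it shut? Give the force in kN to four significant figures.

P ≈ 13.03 kN

γ = 0.789 × 9.81 = 7.74009 kN/m³.
The plate makes 41.9° with the vertical, i.e. θ = 90° − 41.9° = 48.1° to the horizontal. Measuring y along the incline from the free-surface line, vertical depth h = y·sinθ with sinθ = 0.744312.
The centroid lies 1.6/2 = 0.8 m below the top edge, so y_c = 0.8 m and h_c = 0.8 × 0.744312 = 0.59545 m.
A = 2.65 × 1.6 = 4.24 m².
Resultant F = γ·h_c·A = 7.74009 × 0.59545 × 4.24 = 19.5415 kN.
I_c = b·h³/12 = 2.65 × 1.6³/12 = 0.904533 m⁴.
Centre of pressure: y_p = y_c + I_c/(y_c·A) = 0.8 + 0.904533/(0.8 × 4.24) = 0.8 + 0.266667 = 1.06667 m along the plane.
The resultant acts 0.8 + 0.266667 = 1.06667 m (along the plate) below the hinge at the top edge, so the moment about the hinge is M = F × 1.06667 = 19.5415 × 1.06667 = 20.8443 kN·m.
A normal force at the bottom, 1.6 m from the hinge, must supply this moment: P = 20.8443/1.6 = 13.0277 kN.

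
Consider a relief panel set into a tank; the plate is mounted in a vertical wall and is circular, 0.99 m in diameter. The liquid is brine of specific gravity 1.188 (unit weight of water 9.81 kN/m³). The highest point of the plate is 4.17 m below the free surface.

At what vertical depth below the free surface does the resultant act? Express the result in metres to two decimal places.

γ = 1.188 × 9.81 = 11.65428 kN/m³.
The centroid is at the centre, 0.495 m below the top of the plate, so the centroid depth is h_c = 4.17 + 0.495 = 4.665 m.
A = π(0.495)² = 0.769769 m².
Resultant F = γ·h_c·A = 11.65428 × 4.665 × 0.769769 = 41.8502 kN.
I_c = πr⁴/4 = π × 0.495⁴/4 = 0.0471531 m⁴.
Centre of pressure: y_p = y_c + I_c/(y_c·A) = 4.665 + 0.0471531/(4.665 × 0.769769) = 4.665 + 0.013131 = 4.67813 m along the plane.

h_p = 4.68 m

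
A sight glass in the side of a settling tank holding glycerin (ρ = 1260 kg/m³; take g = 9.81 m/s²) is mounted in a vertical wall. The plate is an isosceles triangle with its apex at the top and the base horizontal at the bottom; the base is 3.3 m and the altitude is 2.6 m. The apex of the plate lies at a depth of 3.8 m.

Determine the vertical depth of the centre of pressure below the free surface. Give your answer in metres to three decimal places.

γ = ρg = 1260 × 9.81 / 1000 = 12.3606 kN/m³.
With the apex up, the centroid sits 2h/3 = 2 × 2.6/3 = 1.73333 m below the apex, so the centroid depth is h_c = 3.8 + 1.73333 = 5.53333 m.
A = ½ × 3.3 × 2.6 = 4.29 m².
Resultant F = γ·h_c·A = 12.3606 × 5.53333 × 4.29 = 293.416 kN.
I_c = b·h³/36 = 3.3 × 2.6³/36 = 1.61113 m⁴.
Centre of pressure: y_p = y_c + I_c/(y_c·A) = 5.53333 + 1.61113/(5.53333 × 4.29) = 5.53333 + 0.0678714 = 5.6012 m along the plane.

h_p = 5.601 m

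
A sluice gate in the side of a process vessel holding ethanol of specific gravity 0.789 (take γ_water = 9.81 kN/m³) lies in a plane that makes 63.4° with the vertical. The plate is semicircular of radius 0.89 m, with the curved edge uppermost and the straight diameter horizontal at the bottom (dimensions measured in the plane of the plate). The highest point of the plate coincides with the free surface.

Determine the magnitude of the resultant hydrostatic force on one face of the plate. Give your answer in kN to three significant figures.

γ = 0.789 × 9.81 = 7.74009 kN/m³.
The plate makes 63.4° with the vertical, i.e. θ = 90° − 63.4° = 26.6° to the horizontal. Measuring y along the incline from the free-surface line, vertical depth h = y·sinθ with sinθ = 0.447759.
The centroid lies 4r/(3π) = 0.377728 m above the diameter, so r − 4r/(3π) = 0.89 − 0.377728 = 0.512272 m below the topmost point, so y_c = 0.512272 m and h_c = 0.512272 × 0.447759 = 0.229374 m.
A = πr²/2 = π × 0.89²/2 = 1.24423 m².
Resultant F = γ·h_c·A = 7.74009 × 0.229374 × 1.24423 = 2.20898 kN.

F ≈ 2.21 kN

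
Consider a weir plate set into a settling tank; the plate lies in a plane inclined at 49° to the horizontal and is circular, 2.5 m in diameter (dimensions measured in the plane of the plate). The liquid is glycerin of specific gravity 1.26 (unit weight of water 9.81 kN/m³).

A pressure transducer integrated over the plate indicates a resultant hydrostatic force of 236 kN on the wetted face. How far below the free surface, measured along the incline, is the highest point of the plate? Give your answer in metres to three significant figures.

y_top ≈ 3.90 m

γ = 1.26 × 9.81 = 12.3606 kN/m³.
A = π(1.25)² = 4.90874 m².
From F = γ·h_c·A, the centroid depth is h_c = 236/(12.3606 × 4.90874) = 3.88958 m.
Let θ = 49° be the plate's angle to the horizontal; measure y along the incline from where the plane meets the free surface. Vertical depth h = y·sinθ with sinθ = 0.754710.
Along the incline, y_c = h_c/sinθ = 3.88958/0.754710 = 5.15374 m.
The centroid is at the centre, 1.25 m below the top of the plate, so the highest point sits at y_top = 5.15374 − 1.25 = 3.90374 m along the incline.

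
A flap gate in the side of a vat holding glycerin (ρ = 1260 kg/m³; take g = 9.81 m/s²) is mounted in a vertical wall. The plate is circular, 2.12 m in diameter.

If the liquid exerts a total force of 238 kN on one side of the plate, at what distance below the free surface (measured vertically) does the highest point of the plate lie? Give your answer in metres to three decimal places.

γ = ρg = 1260 × 9.81 / 1000 = 12.3606 kN/m³.
A = π(1.06)² = 3.52989 m².
From F = γ·h_c·A, the centroid depth is h_c = 238/(12.3606 × 3.52989) = 5.45477 m.
The centroid is at the centre, 1.06 m below the top of the plate, so the highest point sits at h_top = 5.45477 − 1.06 = 4.39477 m below the surface.

d_top ≈ 4.395 m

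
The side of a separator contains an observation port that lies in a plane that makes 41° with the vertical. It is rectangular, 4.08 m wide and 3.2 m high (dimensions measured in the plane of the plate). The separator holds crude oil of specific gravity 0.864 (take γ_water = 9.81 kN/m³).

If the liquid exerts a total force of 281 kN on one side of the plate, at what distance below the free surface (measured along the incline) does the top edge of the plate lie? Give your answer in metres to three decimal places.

γ = 0.864 × 9.81 = 8.47584 kN/m³.
A = 4.08 × 3.2 = 13.056 m².
From F = γ·h_c·A, the centroid depth is h_c = 281/(8.47584 × 13.056) = 2.5393 m.
The plate makes 41° with the vertical, i.e. θ = 90° − 41° = 49° to the horizontal. Measuring y along the incline from the free-surface line, vertical depth h = y·sinθ with sinθ = 0.754710.
Along the incline, y_c = h_c/sinθ = 2.5393/0.754710 = 3.3646 m.
The centroid lies 3.2/2 = 1.6 m below the top edge, so the top edge sits at y_top = 3.3646 − 1.6 = 1.7646 m along the incline.

y_top ≈ 1.765 m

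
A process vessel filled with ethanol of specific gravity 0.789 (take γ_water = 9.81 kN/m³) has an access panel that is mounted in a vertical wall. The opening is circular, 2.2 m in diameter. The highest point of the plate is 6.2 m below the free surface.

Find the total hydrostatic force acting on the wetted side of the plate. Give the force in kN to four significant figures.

γ = 0.789 × 9.81 = 7.74009 kN/m³.
The centroid is at the centre, 1.1 m below the top of the plate, so the centroid depth is h_c = 6.2 + 1.1 = 7.3 m.
A = π(1.1)² = 3.80133 m².
Resultant F = γ·h_c·A = 7.74009 × 7.3 × 3.80133 = 214.785 kN.

F ≈ 214.8 kN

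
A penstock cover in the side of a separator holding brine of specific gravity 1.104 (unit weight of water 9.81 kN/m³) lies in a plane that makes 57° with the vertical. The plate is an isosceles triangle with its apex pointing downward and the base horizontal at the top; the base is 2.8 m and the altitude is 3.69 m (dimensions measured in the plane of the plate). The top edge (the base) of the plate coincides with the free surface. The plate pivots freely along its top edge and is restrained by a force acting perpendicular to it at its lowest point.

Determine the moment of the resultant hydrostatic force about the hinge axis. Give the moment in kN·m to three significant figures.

M ≈ 69.2 kN·m

γ = 1.104 × 9.81 = 10.83024 kN/m³.
The plate makes 57° with the vertical, i.e. θ = 90° − 57° = 33° to the horizontal. Measuring y along the incline from the free-surface line, vertical depth h = y·sinθ with sinθ = 0.544639.
With the apex down, the centroid sits h/3 = 3.69/3 = 1.23 m below the base (the top edge), so y_c = 1.23 m and h_c = 1.23 × 0.544639 = 0.669906 m.
A = ½ × 2.8 × 3.69 = 5.166 m².
Resultant F = γ·h_c·A = 10.83024 × 0.669906 × 5.166 = 37.4806 kN.
I_c = b·h³/36 = 2.8 × 3.69³/36 = 3.90782 m⁴.
Centre of pressure: y_p = y_c + I_c/(y_c·A) = 1.23 + 3.90782/(1.23 × 5.166) = 1.23 + 0.615 = 1.845 m along the plane.
The resultant acts 1.23 + 0.615 = 1.845 m (along the plate) below the hinge at the top edge, so the moment about the hinge is M = F × 1.845 = 37.4806 × 1.845 = 69.1517 kN·m.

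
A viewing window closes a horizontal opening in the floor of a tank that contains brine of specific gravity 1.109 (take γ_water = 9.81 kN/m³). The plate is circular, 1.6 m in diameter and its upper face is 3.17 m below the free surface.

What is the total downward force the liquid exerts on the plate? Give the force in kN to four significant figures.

F ≈ 69.34 kN

γ = 1.109 × 9.81 = 10.87929 kN/m³.
The plate is horizontal, so pressure is uniform at p = γ·h = 10.87929 × 3.17 = 34.4873 kN/m².
A = π(0.8)² = 2.01062 m².
F = p·A = 34.4873 × 2.01062 = 69.3409 kN.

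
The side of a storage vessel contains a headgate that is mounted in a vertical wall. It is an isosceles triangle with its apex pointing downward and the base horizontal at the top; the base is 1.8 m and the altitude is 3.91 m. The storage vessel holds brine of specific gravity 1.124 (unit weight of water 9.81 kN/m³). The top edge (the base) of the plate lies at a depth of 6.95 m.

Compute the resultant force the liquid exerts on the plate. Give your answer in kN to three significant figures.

F ≈ 320 kN

γ = 1.124 × 9.81 = 11.02644 kN/m³.
With the apex down, the centroid sits h/3 = 3.91/3 = 1.30333 m below the base (the top edge), so the centroid depth is h_c = 6.95 + 1.30333 = 8.25333 m.
A = ½ × 1.8 × 3.91 = 3.519 m².
Resultant F = γ·h_c·A = 11.02644 × 8.25333 × 3.519 = 320.246 kN.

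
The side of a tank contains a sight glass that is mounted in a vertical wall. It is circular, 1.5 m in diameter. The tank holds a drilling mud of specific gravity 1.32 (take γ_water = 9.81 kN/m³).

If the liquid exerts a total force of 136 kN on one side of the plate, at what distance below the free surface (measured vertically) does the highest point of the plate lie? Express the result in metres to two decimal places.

d_top ≈ 5.19 m

γ = 1.32 × 9.81 = 12.9492 kN/m³.
A = π(0.75)² = 1.76715 m².
From F = γ·h_c·A, the centroid depth is h_c = 136/(12.9492 × 1.76715) = 5.94323 m.
The centroid is at the centre, 0.75 m below the top of the plate, so the highest point sits at h_top = 5.94323 − 0.75 = 5.19323 m below the surface.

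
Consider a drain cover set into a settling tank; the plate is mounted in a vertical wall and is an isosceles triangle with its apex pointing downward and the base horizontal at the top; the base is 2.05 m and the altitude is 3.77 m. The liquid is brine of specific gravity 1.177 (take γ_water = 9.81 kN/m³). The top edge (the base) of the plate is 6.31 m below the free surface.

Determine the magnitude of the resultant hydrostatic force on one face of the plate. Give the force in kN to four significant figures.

F ≈ 337.6 kN

γ = 1.177 × 9.81 = 11.54637 kN/m³.
With the apex down, the centroid sits h/3 = 3.77/3 = 1.25667 m below the base (the top edge), so the centroid depth is h_c = 6.31 + 1.25667 = 7.56667 m.
A = ½ × 2.05 × 3.77 = 3.86425 m².
Resultant F = γ·h_c·A = 11.54637 × 7.56667 × 3.86425 = 337.61 kN.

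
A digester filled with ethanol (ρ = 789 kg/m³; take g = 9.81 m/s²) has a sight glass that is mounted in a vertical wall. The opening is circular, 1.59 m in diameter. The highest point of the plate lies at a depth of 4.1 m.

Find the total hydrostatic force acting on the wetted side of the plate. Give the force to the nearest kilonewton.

γ = ρg = 789 × 9.81 / 1000 = 7.74009 kN/m³.
The centroid is at the centre, 0.795 m below the top of the plate, so the centroid depth is h_c = 4.1 + 0.795 = 4.895 m.
A = π(0.795)² = 1.98557 m².
Resultant F = γ·h_c·A = 7.74009 × 4.895 × 1.98557 = 75.2288 kN.

F ≈ 75 kN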